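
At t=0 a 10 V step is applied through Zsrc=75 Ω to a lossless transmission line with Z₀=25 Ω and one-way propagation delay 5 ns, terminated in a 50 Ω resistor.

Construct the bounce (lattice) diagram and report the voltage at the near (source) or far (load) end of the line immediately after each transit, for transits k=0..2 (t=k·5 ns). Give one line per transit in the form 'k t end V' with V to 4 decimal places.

Γ_L=0.333333, Γ_S=0.500000; launch V₁=10·25/100=2.500000
k=0 src: V=2.5000
k=1 load: inc=2.500000, refl=2.500000·0.333333=0.8333; V=0.000000+2.500000+0.833333=3.3333
k=2 src: inc=0.833333, refl=0.833333·0.500000=0.4167; V=2.500000+0.833333+0.416667=3.7500

0 0 source 2.5000
1 5 load 3.3333
2 10 source 3.7500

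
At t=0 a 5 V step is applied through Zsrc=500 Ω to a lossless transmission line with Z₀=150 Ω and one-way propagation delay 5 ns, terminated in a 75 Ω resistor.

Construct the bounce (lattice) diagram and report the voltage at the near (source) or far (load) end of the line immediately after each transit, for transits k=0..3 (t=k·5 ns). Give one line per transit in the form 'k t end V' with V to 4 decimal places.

Γ_L=-0.333333, Γ_S=0.538462; launch V₁=5·150/650=1.153846
k=0 src: V=1.1538
k=1 load: inc=1.153846, refl=1.153846·-0.333333=-0.3846; V=0.000000+1.153846+-0.384615=0.7692
k=2 src: inc=-0.384615, refl=-0.384615·0.538462=-0.2071; V=1.153846+-0.384615+-0.207101=0.5621
k=3 load: inc=-0.207101, refl=-0.207101·-0.333333=0.0690; V=0.769231+-0.207101+0.069034=0.6312

0 0 source 1.1538
1 5 load 0.7692
2 10 source 0.5621
3 15 load 0.6312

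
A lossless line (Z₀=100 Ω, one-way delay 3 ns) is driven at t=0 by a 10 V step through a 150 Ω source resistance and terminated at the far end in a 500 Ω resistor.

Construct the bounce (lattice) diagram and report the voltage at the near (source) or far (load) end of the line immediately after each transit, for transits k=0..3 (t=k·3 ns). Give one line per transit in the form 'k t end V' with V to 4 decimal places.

Γ_L=0.666667, Γ_S=0.200000; launch V₁=10·100/250=4.000000
k=0 src: V=4.0000
k=1 load: inc=4.000000, refl=4.000000·0.666667=2.6667; V=0.000000+4.000000+2.666667=6.6667
k=2 src: inc=2.666667, refl=2.666667·0.200000=0.5333; V=4.000000+2.666667+0.533333=7.2000
k=3 load: inc=0.533333, refl=0.533333·0.666667=0.3556; V=6.666667+0.533333+0.355556=7.5556

0 0 source 4.0000
1 3 load 6.6667
2 6 source 7.2000
3 9 load 7.5556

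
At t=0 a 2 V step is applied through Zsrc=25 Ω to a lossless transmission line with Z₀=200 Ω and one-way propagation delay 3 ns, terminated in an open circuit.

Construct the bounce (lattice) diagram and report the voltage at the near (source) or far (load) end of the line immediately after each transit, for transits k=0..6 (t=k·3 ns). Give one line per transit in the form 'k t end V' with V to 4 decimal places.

0 0 source 1.7778
1 3 load 3.5556
2 6 source 2.1728
3 9 load 0.7901
4 12 source 1.8656
5 15 load 2.9410
6 18 source 2.1046

Γ_L=1.000000, Γ_S=-0.777778; launch V₁=2·200/225=1.777778
k=0 src: V=1.7778
k=1 load: inc=1.777778, refl=1.777778·1.000000=1.7778; V=0.000000+1.777778+1.777778=3.5556
k=2 src: inc=1.777778, refl=1.777778·-0.777778=-1.3827; V=1.777778+1.777778+-1.382716=2.1728
k=3 load: inc=-1.382716, refl=-1.382716·1.000000=-1.3827; V=3.555556+-1.382716+-1.382716=0.7901
k=4 src: inc=-1.382716, refl=-1.382716·-0.777778=1.0754; V=2.172840+-1.382716+1.075446=1.8656
k=5 load: inc=1.075446, refl=1.075446·1.000000=1.0754; V=0.790123+1.075446+1.075446=2.9410
k=6 src: inc=1.075446, refl=1.075446·-0.777778=-0.8365; V=1.865569+1.075446+-0.836458=2.1046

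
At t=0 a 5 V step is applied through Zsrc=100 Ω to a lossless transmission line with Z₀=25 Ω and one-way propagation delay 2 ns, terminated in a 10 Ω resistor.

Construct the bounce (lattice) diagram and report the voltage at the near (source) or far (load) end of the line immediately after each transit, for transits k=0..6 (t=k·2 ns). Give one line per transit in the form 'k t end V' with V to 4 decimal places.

0 0 source 1.0000
1 2 load 0.5714
2 4 source 0.3143
3 6 load 0.4245
4 8 source 0.4906
5 10 load 0.4623
6 12 source 0.4453

Γ_L=-0.428571, Γ_S=0.600000; launch V₁=5·25/125=1.000000
k=0 src: V=1.0000
k=1 load: inc=1.000000, refl=1.000000·-0.428571=-0.4286; V=0.000000+1.000000+-0.428571=0.5714
k=2 src: inc=-0.428571, refl=-0.428571·0.600000=-0.2571; V=1.000000+-0.428571+-0.257143=0.3143
k=3 load: inc=-0.257143, refl=-0.257143·-0.428571=0.1102; V=0.571429+-0.257143+0.110204=0.4245
k=4 src: inc=0.110204, refl=0.110204·0.600000=0.0661; V=0.314286+0.110204+0.066122=0.4906
k=5 load: inc=0.066122, refl=0.066122·-0.428571=-0.0283; V=0.424490+0.066122+-0.028338=0.4623
k=6 src: inc=-0.028338, refl=-0.028338·0.600000=-0.0170; V=0.490612+-0.028338+-0.017003=0.4453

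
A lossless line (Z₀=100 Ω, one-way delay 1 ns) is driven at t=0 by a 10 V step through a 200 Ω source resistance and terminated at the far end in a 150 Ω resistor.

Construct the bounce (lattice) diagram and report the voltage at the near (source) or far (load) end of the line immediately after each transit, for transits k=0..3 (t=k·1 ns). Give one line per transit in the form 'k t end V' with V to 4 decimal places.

Γ_L=0.200000, Γ_S=0.333333; launch V₁=10·100/300=3.333333
k=0 src: V=3.3333
k=1 load: inc=3.333333, refl=3.333333·0.200000=0.6667; V=0.000000+3.333333+0.666667=4.0000
k=2 src: inc=0.666667, refl=0.666667·0.333333=0.2222; V=3.333333+0.666667+0.222222=4.2222
k=3 load: inc=0.222222, refl=0.222222·0.200000=0.0444; V=4.000000+0.222222+0.044444=4.2667

0 0 source 3.3333
1 1 load 4.0000
2 2 source 4.2222
3 3 load 4.2667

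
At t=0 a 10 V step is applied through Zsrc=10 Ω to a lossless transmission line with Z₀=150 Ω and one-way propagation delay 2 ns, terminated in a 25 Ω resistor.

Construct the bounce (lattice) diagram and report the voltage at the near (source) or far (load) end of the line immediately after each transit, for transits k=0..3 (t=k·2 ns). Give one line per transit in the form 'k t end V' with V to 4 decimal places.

Γ_L=-0.714286, Γ_S=-0.875000; launch V₁=10·150/160=9.375000
k=0 src: V=9.3750
k=1 load: inc=9.375000, refl=9.375000·-0.714286=-6.6964; V=0.000000+9.375000+-6.696429=2.6786
k=2 src: inc=-6.696429, refl=-6.696429·-0.875000=5.8594; V=9.375000+-6.696429+5.859375=8.5379
k=3 load: inc=5.859375, refl=5.859375·-0.714286=-4.1853; V=2.678571+5.859375+-4.185268=4.3527

0 0 source 9.3750
1 2 load 2.6786
2 4 source 8.5379
3 6 load 4.3527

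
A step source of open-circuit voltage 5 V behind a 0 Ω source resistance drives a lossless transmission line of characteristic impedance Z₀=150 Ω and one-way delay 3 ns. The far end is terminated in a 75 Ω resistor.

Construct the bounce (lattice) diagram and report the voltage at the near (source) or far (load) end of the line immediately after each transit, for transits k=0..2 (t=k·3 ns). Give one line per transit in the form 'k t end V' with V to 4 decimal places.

Γ_L=-0.333333, Γ_S=-1.000000; launch V₁=5·150/150=5.000000
k=0 src: V=5.0000
k=1 load: inc=5.000000, refl=5.000000·-0.333333=-1.6667; V=0.000000+5.000000+-1.666667=3.3333
k=2 src: inc=-1.666667, refl=-1.666667·-1.000000=1.6667; V=5.000000+-1.666667+1.666667=5.0000

0 0 source 5.0000
1 3 load 3.3333
2 6 source 5.0000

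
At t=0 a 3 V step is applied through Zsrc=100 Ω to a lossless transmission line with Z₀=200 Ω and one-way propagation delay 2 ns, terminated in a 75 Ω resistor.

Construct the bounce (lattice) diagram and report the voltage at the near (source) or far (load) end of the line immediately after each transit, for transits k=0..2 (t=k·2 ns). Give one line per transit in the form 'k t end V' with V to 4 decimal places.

0 0 source 2.0000
1 2 load 1.0909
2 4 source 1.3939

Γ_L=-0.454545, Γ_S=-0.333333; launch V₁=3·200/300=2.000000
k=0 src: V=2.0000
k=1 load: inc=2.000000, refl=2.000000·-0.454545=-0.9091; V=0.000000+2.000000+-0.909091=1.0909
k=2 src: inc=-0.909091, refl=-0.909091·-0.333333=0.3030; V=2.000000+-0.909091+0.303030=1.3939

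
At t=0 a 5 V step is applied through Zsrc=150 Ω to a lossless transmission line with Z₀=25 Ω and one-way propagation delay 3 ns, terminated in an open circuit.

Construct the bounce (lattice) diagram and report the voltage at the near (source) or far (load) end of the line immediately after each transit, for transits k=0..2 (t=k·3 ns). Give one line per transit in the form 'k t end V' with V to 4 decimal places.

0 0 source 0.7143
1 3 load 1.4286
2 6 source 1.9388

Γ_L=1.000000, Γ_S=0.714286; launch V₁=5·25/175=0.714286
k=0 src: V=0.7143
k=1 load: inc=0.714286, refl=0.714286·1.000000=0.7143; V=0.000000+0.714286+0.714286=1.4286
k=2 src: inc=0.714286, refl=0.714286·0.714286=0.5102; V=0.714286+0.714286+0.510204=1.9388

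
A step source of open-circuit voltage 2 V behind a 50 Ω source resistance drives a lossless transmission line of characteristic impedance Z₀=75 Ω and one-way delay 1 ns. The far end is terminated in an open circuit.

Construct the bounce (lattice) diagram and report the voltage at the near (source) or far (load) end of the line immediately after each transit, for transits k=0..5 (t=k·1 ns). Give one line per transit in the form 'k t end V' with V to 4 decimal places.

Γ_L=1.000000, Γ_S=-0.200000; launch V₁=2·75/125=1.200000
k=0 src: V=1.2000
k=1 load: inc=1.200000, refl=1.200000·1.000000=1.2000; V=0.000000+1.200000+1.200000=2.4000
k=2 src: inc=1.200000, refl=1.200000·-0.200000=-0.2400; V=1.200000+1.200000+-0.240000=2.1600
k=3 load: inc=-0.240000, refl=-0.240000·1.000000=-0.2400; V=2.400000+-0.240000+-0.240000=1.9200
k=4 src: inc=-0.240000, refl=-0.240000·-0.200000=0.0480; V=2.160000+-0.240000+0.048000=1.9680
k=5 load: inc=0.048000, refl=0.048000·1.000000=0.0480; V=1.920000+0.048000+0.048000=2.0160

0 0 source 1.2000
1 1 load 2.4000
2 2 source 2.1600
3 3 load 1.9200
4 4 source 1.9680
5 5 load 2.0160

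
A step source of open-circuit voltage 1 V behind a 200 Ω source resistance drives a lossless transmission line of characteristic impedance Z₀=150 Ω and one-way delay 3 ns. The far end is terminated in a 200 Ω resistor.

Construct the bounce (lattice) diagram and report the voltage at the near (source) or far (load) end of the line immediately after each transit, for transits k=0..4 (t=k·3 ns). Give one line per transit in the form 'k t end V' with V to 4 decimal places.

Γ_L=0.142857, Γ_S=0.142857; launch V₁=1·150/350=0.428571
k=0 src: V=0.4286
k=1 load: inc=0.428571, refl=0.428571·0.142857=0.0612; V=0.000000+0.428571+0.061224=0.4898
k=2 src: inc=0.061224, refl=0.061224·0.142857=0.0087; V=0.428571+0.061224+0.008746=0.4985
k=3 load: inc=0.008746, refl=0.008746·0.142857=0.0012; V=0.489796+0.008746+0.001249=0.4998
k=4 src: inc=0.001249, refl=0.001249·0.142857=0.0002; V=0.498542+0.001249+0.000178=0.5000

0 0 source 0.4286
1 3 load 0.4898
2 6 source 0.4985
3 9 load 0.4998
4 12 source 0.5000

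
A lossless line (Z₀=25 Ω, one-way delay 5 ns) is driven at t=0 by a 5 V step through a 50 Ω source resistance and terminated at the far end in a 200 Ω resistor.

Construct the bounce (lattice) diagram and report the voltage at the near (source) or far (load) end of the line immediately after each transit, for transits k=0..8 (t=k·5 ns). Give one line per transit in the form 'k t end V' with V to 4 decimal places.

Γ_L=0.777778, Γ_S=0.333333; launch V₁=5·25/75=1.666667
k=0 src: V=1.6667
k=1 load: inc=1.666667, refl=1.666667·0.777778=1.2963; V=0.000000+1.666667+1.296296=2.9630
k=2 src: inc=1.296296, refl=1.296296·0.333333=0.4321; V=1.666667+1.296296+0.432099=3.3951
k=3 load: inc=0.432099, refl=0.432099·0.777778=0.3361; V=2.962963+0.432099+0.336077=3.7311
k=4 src: inc=0.336077, refl=0.336077·0.333333=0.1120; V=3.395062+0.336077+0.112026=3.8432
k=5 load: inc=0.112026, refl=0.112026·0.777778=0.0871; V=3.731139+0.112026+0.087131=3.9303
k=6 src: inc=0.087131, refl=0.087131·0.333333=0.0290; V=3.843164+0.087131+0.029044=3.9593
k=7 load: inc=0.029044, refl=0.029044·0.777778=0.0226; V=3.930295+0.029044+0.022590=3.9819
k=8 src: inc=0.022590, refl=0.022590·0.333333=0.0075; V=3.959339+0.022590+0.007530=3.9895

0 0 source 1.6667
1 5 load 2.9630
2 10 source 3.3951
3 15 load 3.7311
4 20 source 3.8432
5 25 load 3.9303
6 30 source 3.9593
7 35 load 3.9819
8 40 source 3.9895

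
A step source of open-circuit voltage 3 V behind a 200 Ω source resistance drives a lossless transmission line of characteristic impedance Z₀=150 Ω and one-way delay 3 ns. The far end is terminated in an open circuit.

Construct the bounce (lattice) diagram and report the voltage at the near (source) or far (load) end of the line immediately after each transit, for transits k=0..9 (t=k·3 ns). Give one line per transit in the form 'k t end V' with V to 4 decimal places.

0 0 source 1.2857
1 3 load 2.5714
2 6 source 2.7551
3 9 load 2.9388
4 12 source 2.9650
5 15 load 2.9913
6 18 source 2.9950
7 21 load 2.9988
8 24 source 2.9993
9 27 load 2.9998

Γ_L=1.000000, Γ_S=0.142857; launch V₁=3·150/350=1.285714
k=0 src: V=1.2857
k=1 load: inc=1.285714, refl=1.285714·1.000000=1.2857; V=0.000000+1.285714+1.285714=2.5714
k=2 src: inc=1.285714, refl=1.285714·0.142857=0.1837; V=1.285714+1.285714+0.183673=2.7551
k=3 load: inc=0.183673, refl=0.183673·1.000000=0.1837; V=2.571429+0.183673+0.183673=2.9388
k=4 src: inc=0.183673, refl=0.183673·0.142857=0.0262; V=2.755102+0.183673+0.026239=2.9650
k=5 load: inc=0.026239, refl=0.026239·1.000000=0.0262; V=2.938776+0.026239+0.026239=2.9913
k=6 src: inc=0.026239, refl=0.026239·0.142857=0.0037; V=2.965015+0.026239+0.003748=2.9950
k=7 load: inc=0.003748, refl=0.003748·1.000000=0.0037; V=2.991254+0.003748+0.003748=2.9988
k=8 src: inc=0.003748, refl=0.003748·0.142857=0.0005; V=2.995002+0.003748+0.000535=2.9993
k=9 load: inc=0.000535, refl=0.000535·1.000000=0.0005; V=2.998751+0.000535+0.000535=2.9998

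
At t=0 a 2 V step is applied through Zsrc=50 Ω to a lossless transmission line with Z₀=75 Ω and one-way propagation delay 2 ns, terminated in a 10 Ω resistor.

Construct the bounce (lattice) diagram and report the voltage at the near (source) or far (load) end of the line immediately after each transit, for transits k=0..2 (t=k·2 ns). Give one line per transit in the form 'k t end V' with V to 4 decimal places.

0 0 source 1.2000
1 2 load 0.2824
2 4 source 0.4659

Γ_L=-0.764706, Γ_S=-0.200000; launch V₁=2·75/125=1.200000
k=0 src: V=1.2000
k=1 load: inc=1.200000, refl=1.200000·-0.764706=-0.9176; V=0.000000+1.200000+-0.917647=0.2824
k=2 src: inc=-0.917647, refl=-0.917647·-0.200000=0.1835; V=1.200000+-0.917647+0.183529=0.4659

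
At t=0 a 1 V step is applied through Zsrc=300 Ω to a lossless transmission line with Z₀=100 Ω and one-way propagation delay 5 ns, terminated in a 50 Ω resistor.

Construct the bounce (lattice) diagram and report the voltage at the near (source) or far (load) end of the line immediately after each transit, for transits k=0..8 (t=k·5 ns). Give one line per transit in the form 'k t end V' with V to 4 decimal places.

0 0 source 0.2500
1 5 load 0.1667
2 10 source 0.1250
3 15 load 0.1389
4 20 source 0.1458
5 25 load 0.1435
6 30 source 0.1424
7 35 load 0.1427
8 40 source 0.1429

Γ_L=-0.333333, Γ_S=0.500000; launch V₁=1·100/400=0.250000
k=0 src: V=0.2500
k=1 load: inc=0.250000, refl=0.250000·-0.333333=-0.0833; V=0.000000+0.250000+-0.083333=0.1667
k=2 src: inc=-0.083333, refl=-0.083333·0.500000=-0.0417; V=0.250000+-0.083333+-0.041667=0.1250
k=3 load: inc=-0.041667, refl=-0.041667·-0.333333=0.0139; V=0.166667+-0.041667+0.013889=0.1389
k=4 src: inc=0.013889, refl=0.013889·0.500000=0.0069; V=0.125000+0.013889+0.006944=0.1458
k=5 load: inc=0.006944, refl=0.006944·-0.333333=-0.0023; V=0.138889+0.006944+-0.002315=0.1435
k=6 src: inc=-0.002315, refl=-0.002315·0.500000=-0.0012; V=0.145833+-0.002315+-0.001157=0.1424
k=7 load: inc=-0.001157, refl=-0.001157·-0.333333=0.0004; V=0.143519+-0.001157+0.000386=0.1427
k=8 src: inc=0.000386, refl=0.000386·0.500000=0.0002; V=0.142361+0.000386+0.000193=0.1429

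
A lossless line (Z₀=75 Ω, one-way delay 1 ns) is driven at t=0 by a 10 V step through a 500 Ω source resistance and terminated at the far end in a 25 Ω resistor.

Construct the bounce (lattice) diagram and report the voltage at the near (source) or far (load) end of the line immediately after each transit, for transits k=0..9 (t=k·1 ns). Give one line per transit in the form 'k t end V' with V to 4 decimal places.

Γ_L=-0.500000, Γ_S=0.739130; launch V₁=10·75/575=1.304348
k=0 src: V=1.3043
k=1 load: inc=1.304348, refl=1.304348·-0.500000=-0.6522; V=0.000000+1.304348+-0.652174=0.6522
k=2 src: inc=-0.652174, refl=-0.652174·0.739130=-0.4820; V=1.304348+-0.652174+-0.482042=0.1701
k=3 load: inc=-0.482042, refl=-0.482042·-0.500000=0.2410; V=0.652174+-0.482042+0.241021=0.4112
k=4 src: inc=0.241021, refl=0.241021·0.739130=0.1781; V=0.170132+0.241021+0.178146=0.5893
k=5 load: inc=0.178146, refl=0.178146·-0.500000=-0.0891; V=0.411153+0.178146+-0.089073=0.5002
k=6 src: inc=-0.089073, refl=-0.089073·0.739130=-0.0658; V=0.589299+-0.089073+-0.065836=0.4344
k=7 load: inc=-0.065836, refl=-0.065836·-0.500000=0.0329; V=0.500226+-0.065836+0.032918=0.4673
k=8 src: inc=0.032918, refl=0.032918·0.739130=0.0243; V=0.434390+0.032918+0.024331=0.4916
k=9 load: inc=0.024331, refl=0.024331·-0.500000=-0.0122; V=0.467308+0.024331+-0.012165=0.4795

0 0 source 1.3043
1 1 load 0.6522
2 2 source 0.1701
3 3 load 0.4112
4 4 source 0.5893
5 5 load 0.5002
6 6 source 0.4344
7 7 load 0.4673
8 8 source 0.4916
9 9 load 0.4795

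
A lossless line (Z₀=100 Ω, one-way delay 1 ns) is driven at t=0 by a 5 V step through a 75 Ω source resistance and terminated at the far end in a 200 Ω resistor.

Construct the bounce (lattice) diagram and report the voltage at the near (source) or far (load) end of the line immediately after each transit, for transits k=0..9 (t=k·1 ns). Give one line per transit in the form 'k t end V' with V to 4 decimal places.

0 0 source 2.8571
1 1 load 3.8095
2 2 source 3.6735
3 3 load 3.6281
4 4 source 3.6346
5 5 load 3.6368
6 6 source 3.6364
7 7 load 3.6363
8 8 source 3.6364
9 9 load 3.6364

Γ_L=0.333333, Γ_S=-0.142857; launch V₁=5·100/175=2.857143
k=0 src: V=2.8571
k=1 load: inc=2.857143, refl=2.857143·0.333333=0.9524; V=0.000000+2.857143+0.952381=3.8095
k=2 src: inc=0.952381, refl=0.952381·-0.142857=-0.1361; V=2.857143+0.952381+-0.136054=3.6735
k=3 load: inc=-0.136054, refl=-0.136054·0.333333=-0.0454; V=3.809524+-0.136054+-0.045351=3.6281
k=4 src: inc=-0.045351, refl=-0.045351·-0.142857=0.0065; V=3.673469+-0.045351+0.006479=3.6346
k=5 load: inc=0.006479, refl=0.006479·0.333333=0.0022; V=3.628118+0.006479+0.002160=3.6368
k=6 src: inc=0.002160, refl=0.002160·-0.142857=-0.0003; V=3.634597+0.002160+-0.000309=3.6364
k=7 load: inc=-0.000309, refl=-0.000309·0.333333=-0.0001; V=3.636756+-0.000309+-0.000103=3.6363
k=8 src: inc=-0.000103, refl=-0.000103·-0.142857=0.0000; V=3.636448+-0.000103+0.000015=3.6364
k=9 load: inc=0.000015, refl=0.000015·0.333333=0.0000; V=3.636345+0.000015+0.000005=3.6364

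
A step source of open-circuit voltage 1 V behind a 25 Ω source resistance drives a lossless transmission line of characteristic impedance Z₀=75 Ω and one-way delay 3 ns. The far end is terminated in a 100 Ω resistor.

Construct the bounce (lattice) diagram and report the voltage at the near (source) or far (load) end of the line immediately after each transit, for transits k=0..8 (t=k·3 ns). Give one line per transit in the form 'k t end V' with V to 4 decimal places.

0 0 source 0.7500
1 3 load 0.8571
2 6 source 0.8036
3 9 load 0.7959
4 12 source 0.7997
5 15 load 0.8003
6 18 source 0.8000
7 21 load 0.8000
8 24 source 0.8000

Γ_L=0.142857, Γ_S=-0.500000; launch V₁=1·75/100=0.750000
k=0 src: V=0.7500
k=1 load: inc=0.750000, refl=0.750000·0.142857=0.1071; V=0.000000+0.750000+0.107143=0.8571
k=2 src: inc=0.107143, refl=0.107143·-0.500000=-0.0536; V=0.750000+0.107143+-0.053571=0.8036
k=3 load: inc=-0.053571, refl=-0.053571·0.142857=-0.0077; V=0.857143+-0.053571+-0.007653=0.7959
k=4 src: inc=-0.007653, refl=-0.007653·-0.500000=0.0038; V=0.803571+-0.007653+0.003827=0.7997
k=5 load: inc=0.003827, refl=0.003827·0.142857=0.0005; V=0.795918+0.003827+0.000547=0.8003
k=6 src: inc=0.000547, refl=0.000547·-0.500000=-0.0003; V=0.799745+0.000547+-0.000273=0.8000
k=7 load: inc=-0.000273, refl=-0.000273·0.142857=-0.0000; V=0.800292+-0.000273+-0.000039=0.8000
k=8 src: inc=-0.000039, refl=-0.000039·-0.500000=0.0000; V=0.800018+-0.000039+0.000020=0.8000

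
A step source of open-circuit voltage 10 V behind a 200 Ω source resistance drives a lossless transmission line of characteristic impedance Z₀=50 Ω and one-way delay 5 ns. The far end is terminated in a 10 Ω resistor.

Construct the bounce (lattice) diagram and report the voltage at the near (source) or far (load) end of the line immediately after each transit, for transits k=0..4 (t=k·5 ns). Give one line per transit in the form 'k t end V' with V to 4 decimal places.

Γ_L=-0.666667, Γ_S=0.600000; launch V₁=10·50/250=2.000000
k=0 src: V=2.0000
k=1 load: inc=2.000000, refl=2.000000·-0.666667=-1.3333; V=0.000000+2.000000+-1.333333=0.6667
k=2 src: inc=-1.333333, refl=-1.333333·0.600000=-0.8000; V=2.000000+-1.333333+-0.800000=-0.1333
k=3 load: inc=-0.800000, refl=-0.800000·-0.666667=0.5333; V=0.666667+-0.800000+0.533333=0.4000
k=4 src: inc=0.533333, refl=0.533333·0.600000=0.3200; V=-0.133333+0.533333+0.320000=0.7200

0 0 source 2.0000
1 5 load 0.6667
2 10 source -0.1333
3 15 load 0.4000
4 20 source 0.7200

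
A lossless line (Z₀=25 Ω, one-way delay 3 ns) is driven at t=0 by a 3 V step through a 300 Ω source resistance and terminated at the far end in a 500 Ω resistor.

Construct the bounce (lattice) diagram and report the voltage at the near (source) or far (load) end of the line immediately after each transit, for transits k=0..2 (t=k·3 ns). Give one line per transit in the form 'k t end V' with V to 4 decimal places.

0 0 source 0.2308
1 3 load 0.4396
2 6 source 0.6162

Γ_L=0.904762, Γ_S=0.846154; launch V₁=3·25/325=0.230769
k=0 src: V=0.2308
k=1 load: inc=0.230769, refl=0.230769·0.904762=0.2088; V=0.000000+0.230769+0.208791=0.4396
k=2 src: inc=0.208791, refl=0.208791·0.846154=0.1767; V=0.230769+0.208791+0.176669=0.6162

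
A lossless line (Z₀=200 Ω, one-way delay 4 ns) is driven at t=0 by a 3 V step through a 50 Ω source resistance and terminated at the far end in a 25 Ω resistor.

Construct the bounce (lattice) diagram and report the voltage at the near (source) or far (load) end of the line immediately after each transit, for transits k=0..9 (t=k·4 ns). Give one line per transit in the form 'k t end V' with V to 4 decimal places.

0 0 source 2.4000
1 4 load 0.5333
2 8 source 1.6533
3 12 load 0.7822
4 16 source 1.3049
5 20 load 0.8984
6 24 source 1.1423
7 28 load 0.9526
8 32 source 1.0664
9 36 load 0.9779

Γ_L=-0.777778, Γ_S=-0.600000; launch V₁=3·200/250=2.400000
k=0 src: V=2.4000
k=1 load: inc=2.400000, refl=2.400000·-0.777778=-1.8667; V=0.000000+2.400000+-1.866667=0.5333
k=2 src: inc=-1.866667, refl=-1.866667·-0.600000=1.1200; V=2.400000+-1.866667+1.120000=1.6533
k=3 load: inc=1.120000, refl=1.120000·-0.777778=-0.8711; V=0.533333+1.120000+-0.871111=0.7822
k=4 src: inc=-0.871111, refl=-0.871111·-0.600000=0.5227; V=1.653333+-0.871111+0.522667=1.3049
k=5 load: inc=0.522667, refl=0.522667·-0.777778=-0.4065; V=0.782222+0.522667+-0.406519=0.8984
k=6 src: inc=-0.406519, refl=-0.406519·-0.600000=0.2439; V=1.304889+-0.406519+0.243911=1.1423
k=7 load: inc=0.243911, refl=0.243911·-0.777778=-0.1897; V=0.898370+0.243911+-0.189709=0.9526
k=8 src: inc=-0.189709, refl=-0.189709·-0.600000=0.1138; V=1.142281+-0.189709+0.113825=1.0664
k=9 load: inc=0.113825, refl=0.113825·-0.777778=-0.0885; V=0.952573+0.113825+-0.088531=0.9779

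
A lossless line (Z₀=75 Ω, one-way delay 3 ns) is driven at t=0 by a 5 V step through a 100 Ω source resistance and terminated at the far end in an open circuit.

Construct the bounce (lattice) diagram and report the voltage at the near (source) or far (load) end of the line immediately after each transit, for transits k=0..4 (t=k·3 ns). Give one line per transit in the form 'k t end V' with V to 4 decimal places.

Γ_L=1.000000, Γ_S=0.142857; launch V₁=5·75/175=2.142857
k=0 src: V=2.1429
k=1 load: inc=2.142857, refl=2.142857·1.000000=2.1429; V=0.000000+2.142857+2.142857=4.2857
k=2 src: inc=2.142857, refl=2.142857·0.142857=0.3061; V=2.142857+2.142857+0.306122=4.5918
k=3 load: inc=0.306122, refl=0.306122·1.000000=0.3061; V=4.285714+0.306122+0.306122=4.8980
k=4 src: inc=0.306122, refl=0.306122·0.142857=0.0437; V=4.591837+0.306122+0.043732=4.9417

0 0 source 2.1429
1 3 load 4.2857
2 6 source 4.5918
3 9 load 4.8980
4 12 source 4.9417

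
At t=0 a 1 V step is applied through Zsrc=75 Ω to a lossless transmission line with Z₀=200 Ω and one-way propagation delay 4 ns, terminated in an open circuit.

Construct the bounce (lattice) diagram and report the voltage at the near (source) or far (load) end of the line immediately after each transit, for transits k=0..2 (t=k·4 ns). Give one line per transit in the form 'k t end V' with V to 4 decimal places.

Γ_L=1.000000, Γ_S=-0.454545; launch V₁=1·200/275=0.727273
k=0 src: V=0.7273
k=1 load: inc=0.727273, refl=0.727273·1.000000=0.7273; V=0.000000+0.727273+0.727273=1.4545
k=2 src: inc=0.727273, refl=0.727273·-0.454545=-0.3306; V=0.727273+0.727273+-0.330579=1.1240

0 0 source 0.7273
1 4 load 1.4545
2 8 source 1.1240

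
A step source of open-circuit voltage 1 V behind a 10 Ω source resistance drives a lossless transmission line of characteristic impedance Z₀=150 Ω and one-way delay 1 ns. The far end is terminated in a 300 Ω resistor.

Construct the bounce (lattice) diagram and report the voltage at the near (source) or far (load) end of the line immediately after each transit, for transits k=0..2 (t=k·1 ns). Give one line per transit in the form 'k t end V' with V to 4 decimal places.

0 0 source 0.9375
1 1 load 1.2500
2 2 source 0.9766

Γ_L=0.333333, Γ_S=-0.875000; launch V₁=1·150/160=0.937500
k=0 src: V=0.9375
k=1 load: inc=0.937500, refl=0.937500·0.333333=0.3125; V=0.000000+0.937500+0.312500=1.2500
k=2 src: inc=0.312500, refl=0.312500·-0.875000=-0.2734; V=0.937500+0.312500+-0.273438=0.9766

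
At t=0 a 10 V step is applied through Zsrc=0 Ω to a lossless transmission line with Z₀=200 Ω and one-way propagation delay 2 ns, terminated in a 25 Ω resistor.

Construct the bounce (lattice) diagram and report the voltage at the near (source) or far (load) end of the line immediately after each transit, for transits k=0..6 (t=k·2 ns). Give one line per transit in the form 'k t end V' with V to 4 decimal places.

Γ_L=-0.777778, Γ_S=-1.000000; launch V₁=10·200/200=10.000000
k=0 src: V=10.0000
k=1 load: inc=10.000000, refl=10.000000·-0.777778=-7.7778; V=0.000000+10.000000+-7.777778=2.2222
k=2 src: inc=-7.777778, refl=-7.777778·-1.000000=7.7778; V=10.000000+-7.777778+7.777778=10.0000
k=3 load: inc=7.777778, refl=7.777778·-0.777778=-6.0494; V=2.222222+7.777778+-6.049383=3.9506
k=4 src: inc=-6.049383, refl=-6.049383·-1.000000=6.0494; V=10.000000+-6.049383+6.049383=10.0000
k=5 load: inc=6.049383, refl=6.049383·-0.777778=-4.7051; V=3.950617+6.049383+-4.705075=5.2949
k=6 src: inc=-4.705075, refl=-4.705075·-1.000000=4.7051; V=10.000000+-4.705075+4.705075=10.0000

0 0 source 10.0000
1 2 load 2.2222
2 4 source 10.0000
3 6 load 3.9506
4 8 source 10.0000
5 10 load 5.2949
6 12 source 10.0000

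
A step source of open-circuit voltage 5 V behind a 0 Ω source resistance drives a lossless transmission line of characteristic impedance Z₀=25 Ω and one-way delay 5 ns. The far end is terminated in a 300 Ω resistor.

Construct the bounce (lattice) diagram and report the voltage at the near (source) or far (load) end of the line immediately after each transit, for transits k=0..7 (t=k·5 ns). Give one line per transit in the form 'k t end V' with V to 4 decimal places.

Γ_L=0.846154, Γ_S=-1.000000; launch V₁=5·25/25=5.000000
k=0 src: V=5.0000
k=1 load: inc=5.000000, refl=5.000000·0.846154=4.2308; V=0.000000+5.000000+4.230769=9.2308
k=2 src: inc=4.230769, refl=4.230769·-1.000000=-4.2308; V=5.000000+4.230769+-4.230769=5.0000
k=3 load: inc=-4.230769, refl=-4.230769·0.846154=-3.5799; V=9.230769+-4.230769+-3.579882=1.4201
k=4 src: inc=-3.579882, refl=-3.579882·-1.000000=3.5799; V=5.000000+-3.579882+3.579882=5.0000
k=5 load: inc=3.579882, refl=3.579882·0.846154=3.0291; V=1.420118+3.579882+3.029131=8.0291
k=6 src: inc=3.029131, refl=3.029131·-1.000000=-3.0291; V=5.000000+3.029131+-3.029131=5.0000
k=7 load: inc=-3.029131, refl=-3.029131·0.846154=-2.5631; V=8.029131+-3.029131+-2.563111=2.4369

0 0 source 5.0000
1 5 load 9.2308
2 10 source 5.0000
3 15 load 1.4201
4 20 source 5.0000
5 25 load 8.0291
6 30 source 5.0000
7 35 load 2.4369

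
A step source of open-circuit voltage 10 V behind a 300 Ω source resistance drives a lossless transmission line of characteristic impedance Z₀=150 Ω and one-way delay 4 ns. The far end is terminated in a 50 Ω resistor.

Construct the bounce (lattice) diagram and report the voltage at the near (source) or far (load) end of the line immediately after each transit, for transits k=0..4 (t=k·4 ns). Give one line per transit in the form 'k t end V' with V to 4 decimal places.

0 0 source 3.3333
1 4 load 1.6667
2 8 source 1.1111
3 12 load 1.3889
4 16 source 1.4815

Γ_L=-0.500000, Γ_S=0.333333; launch V₁=10·150/450=3.333333
k=0 src: V=3.3333
k=1 load: inc=3.333333, refl=3.333333·-0.500000=-1.6667; V=0.000000+3.333333+-1.666667=1.6667
k=2 src: inc=-1.666667, refl=-1.666667·0.333333=-0.5556; V=3.333333+-1.666667+-0.555556=1.1111
k=3 load: inc=-0.555556, refl=-0.555556·-0.500000=0.2778; V=1.666667+-0.555556+0.277778=1.3889
k=4 src: inc=0.277778, refl=0.277778·0.333333=0.0926; V=1.111111+0.277778+0.092593=1.4815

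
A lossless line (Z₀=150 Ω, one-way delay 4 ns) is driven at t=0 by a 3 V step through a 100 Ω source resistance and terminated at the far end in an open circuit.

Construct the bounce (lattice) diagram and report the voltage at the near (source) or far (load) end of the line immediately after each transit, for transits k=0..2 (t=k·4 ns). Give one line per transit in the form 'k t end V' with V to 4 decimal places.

Γ_L=1.000000, Γ_S=-0.200000; launch V₁=3·150/250=1.800000
k=0 src: V=1.8000
k=1 load: inc=1.800000, refl=1.800000·1.000000=1.8000; V=0.000000+1.800000+1.800000=3.6000
k=2 src: inc=1.800000, refl=1.800000·-0.200000=-0.3600; V=1.800000+1.800000+-0.360000=3.2400

0 0 source 1.8000
1 4 load 3.6000
2 8 source 3.2400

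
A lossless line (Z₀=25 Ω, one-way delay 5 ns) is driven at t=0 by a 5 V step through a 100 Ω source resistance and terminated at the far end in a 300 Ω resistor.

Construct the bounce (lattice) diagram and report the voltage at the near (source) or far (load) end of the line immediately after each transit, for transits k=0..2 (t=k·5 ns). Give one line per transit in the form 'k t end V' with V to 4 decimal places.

0 0 source 1.0000
1 5 load 1.8462
2 10 source 2.3538

Γ_L=0.846154, Γ_S=0.600000; launch V₁=5·25/125=1.000000
k=0 src: V=1.0000
k=1 load: inc=1.000000, refl=1.000000·0.846154=0.8462; V=0.000000+1.000000+0.846154=1.8462
k=2 src: inc=0.846154, refl=0.846154·0.600000=0.5077; V=1.000000+0.846154+0.507692=2.3538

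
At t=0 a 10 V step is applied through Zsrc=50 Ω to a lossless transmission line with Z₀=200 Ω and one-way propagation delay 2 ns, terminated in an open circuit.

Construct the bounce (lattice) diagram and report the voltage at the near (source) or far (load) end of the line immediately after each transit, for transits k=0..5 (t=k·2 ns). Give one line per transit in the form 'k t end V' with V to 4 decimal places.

Γ_L=1.000000, Γ_S=-0.600000; launch V₁=10·200/250=8.000000
k=0 src: V=8.0000
k=1 load: inc=8.000000, refl=8.000000·1.000000=8.0000; V=0.000000+8.000000+8.000000=16.0000
k=2 src: inc=8.000000, refl=8.000000·-0.600000=-4.8000; V=8.000000+8.000000+-4.800000=11.2000
k=3 load: inc=-4.800000, refl=-4.800000·1.000000=-4.8000; V=16.000000+-4.800000+-4.800000=6.4000
k=4 src: inc=-4.800000, refl=-4.800000·-0.600000=2.8800; V=11.200000+-4.800000+2.880000=9.2800
k=5 load: inc=2.880000, refl=2.880000·1.000000=2.8800; V=6.400000+2.880000+2.880000=12.1600

0 0 source 8.0000
1 2 load 16.0000
2 4 source 11.2000
3 6 load 6.4000
4 8 source 9.2800
5 10 load 12.1600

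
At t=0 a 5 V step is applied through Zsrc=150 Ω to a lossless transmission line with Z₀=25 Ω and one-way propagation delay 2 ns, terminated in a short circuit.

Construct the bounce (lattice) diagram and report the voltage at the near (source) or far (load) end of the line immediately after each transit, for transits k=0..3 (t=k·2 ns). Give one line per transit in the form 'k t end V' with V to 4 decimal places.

Γ_L=-1.000000, Γ_S=0.714286; launch V₁=5·25/175=0.714286
k=0 src: V=0.7143
k=1 load: inc=0.714286, refl=0.714286·-1.000000=-0.7143; V=0.000000+0.714286+-0.714286=0.0000
k=2 src: inc=-0.714286, refl=-0.714286·0.714286=-0.5102; V=0.714286+-0.714286+-0.510204=-0.5102
k=3 load: inc=-0.510204, refl=-0.510204·-1.000000=0.5102; V=0.000000+-0.510204+0.510204=0.0000

0 0 source 0.7143
1 2 load 0.0000
2 4 source -0.5102
3 6 load 0.0000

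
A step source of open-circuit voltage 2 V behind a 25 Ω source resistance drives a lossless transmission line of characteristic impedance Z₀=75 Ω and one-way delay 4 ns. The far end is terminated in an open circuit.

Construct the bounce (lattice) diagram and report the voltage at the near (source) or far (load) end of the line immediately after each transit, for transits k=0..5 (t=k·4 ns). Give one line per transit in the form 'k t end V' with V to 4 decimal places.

0 0 source 1.5000
1 4 load 3.0000
2 8 source 2.2500
3 12 load 1.5000
4 16 source 1.8750
5 20 load 2.2500

Γ_L=1.000000, Γ_S=-0.500000; launch V₁=2·75/100=1.500000
k=0 src: V=1.5000
k=1 load: inc=1.500000, refl=1.500000·1.000000=1.5000; V=0.000000+1.500000+1.500000=3.0000
k=2 src: inc=1.500000, refl=1.500000·-0.500000=-0.7500; V=1.500000+1.500000+-0.750000=2.2500
k=3 load: inc=-0.750000, refl=-0.750000·1.000000=-0.7500; V=3.000000+-0.750000+-0.750000=1.5000
k=4 src: inc=-0.750000, refl=-0.750000·-0.500000=0.3750; V=2.250000+-0.750000+0.375000=1.8750
k=5 load: inc=0.375000, refl=0.375000·1.000000=0.3750; V=1.500000+0.375000+0.375000=2.2500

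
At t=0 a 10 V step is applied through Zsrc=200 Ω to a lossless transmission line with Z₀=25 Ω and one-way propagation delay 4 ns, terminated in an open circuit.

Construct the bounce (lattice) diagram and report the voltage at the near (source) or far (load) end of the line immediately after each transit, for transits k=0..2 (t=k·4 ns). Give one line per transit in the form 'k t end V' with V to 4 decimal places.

0 0 source 1.1111
1 4 load 2.2222
2 8 source 3.0864

Γ_L=1.000000, Γ_S=0.777778; launch V₁=10·25/225=1.111111
k=0 src: V=1.1111
k=1 load: inc=1.111111, refl=1.111111·1.000000=1.1111; V=0.000000+1.111111+1.111111=2.2222
k=2 src: inc=1.111111, refl=1.111111·0.777778=0.8642; V=1.111111+1.111111+0.864198=3.0864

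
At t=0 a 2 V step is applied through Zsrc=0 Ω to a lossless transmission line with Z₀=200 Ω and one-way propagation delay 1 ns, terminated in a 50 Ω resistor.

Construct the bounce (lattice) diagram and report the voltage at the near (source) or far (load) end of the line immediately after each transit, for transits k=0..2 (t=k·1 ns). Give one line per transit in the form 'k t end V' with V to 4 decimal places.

0 0 source 2.0000
1 1 load 0.8000
2 2 source 2.0000

Γ_L=-0.600000, Γ_S=-1.000000; launch V₁=2·200/200=2.000000
k=0 src: V=2.0000
k=1 load: inc=2.000000, refl=2.000000·-0.600000=-1.2000; V=0.000000+2.000000+-1.200000=0.8000
k=2 src: inc=-1.200000, refl=-1.200000·-1.000000=1.2000; V=2.000000+-1.200000+1.200000=2.0000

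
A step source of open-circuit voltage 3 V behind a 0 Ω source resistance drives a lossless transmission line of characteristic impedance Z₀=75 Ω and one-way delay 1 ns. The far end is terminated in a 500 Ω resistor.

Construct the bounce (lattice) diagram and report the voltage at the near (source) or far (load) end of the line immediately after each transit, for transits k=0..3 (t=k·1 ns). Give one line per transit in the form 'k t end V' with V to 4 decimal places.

Γ_L=0.739130, Γ_S=-1.000000; launch V₁=3·75/75=3.000000
k=0 src: V=3.0000
k=1 load: inc=3.000000, refl=3.000000·0.739130=2.2174; V=0.000000+3.000000+2.217391=5.2174
k=2 src: inc=2.217391, refl=2.217391·-1.000000=-2.2174; V=3.000000+2.217391+-2.217391=3.0000
k=3 load: inc=-2.217391, refl=-2.217391·0.739130=-1.6389; V=5.217391+-2.217391+-1.638941=1.3611

0 0 source 3.0000
1 1 load 5.2174
2 2 source 3.0000
3 3 load 1.3611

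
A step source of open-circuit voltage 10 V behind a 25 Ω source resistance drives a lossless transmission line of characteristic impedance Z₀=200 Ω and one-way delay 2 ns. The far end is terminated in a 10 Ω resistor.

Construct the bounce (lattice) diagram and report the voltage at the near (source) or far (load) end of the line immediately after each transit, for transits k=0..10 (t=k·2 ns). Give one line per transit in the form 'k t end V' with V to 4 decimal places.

Γ_L=-0.904762, Γ_S=-0.777778; launch V₁=10·200/225=8.888889
k=0 src: V=8.8889
k=1 load: inc=8.888889, refl=8.888889·-0.904762=-8.0423; V=0.000000+8.888889+-8.042328=0.8466
k=2 src: inc=-8.042328, refl=-8.042328·-0.777778=6.2551; V=8.888889+-8.042328+6.255144=7.1017
k=3 load: inc=6.255144, refl=6.255144·-0.904762=-5.6594; V=0.846561+6.255144+-5.659416=1.4423
k=4 src: inc=-5.659416, refl=-5.659416·-0.777778=4.4018; V=7.101705+-5.659416+4.401768=5.8441
k=5 load: inc=4.401768, refl=4.401768·-0.904762=-3.9826; V=1.442289+4.401768+-3.982552=1.8615
k=6 src: inc=-3.982552, refl=-3.982552·-0.777778=3.0975; V=5.844057+-3.982552+3.097540=4.9590
k=7 load: inc=3.097540, refl=3.097540·-0.904762=-2.8025; V=1.861505+3.097540+-2.802537=2.1565
k=8 src: inc=-2.802537, refl=-2.802537·-0.777778=2.1798; V=4.959045+-2.802537+2.179751=4.3363
k=9 load: inc=2.179751, refl=2.179751·-0.904762=-1.9722; V=2.156509+2.179751+-1.972155=2.3641
k=10 src: inc=-1.972155, refl=-1.972155·-0.777778=1.5339; V=4.336259+-1.972155+1.533899=3.8980

0 0 source 8.8889
1 2 load 0.8466
2 4 source 7.1017
3 6 load 1.4423
4 8 source 5.8441
5 10 load 1.8615
6 12 source 4.9590
7 14 load 2.1565
8 16 source 4.3363
9 18 load 2.3641
10 20 source 3.8980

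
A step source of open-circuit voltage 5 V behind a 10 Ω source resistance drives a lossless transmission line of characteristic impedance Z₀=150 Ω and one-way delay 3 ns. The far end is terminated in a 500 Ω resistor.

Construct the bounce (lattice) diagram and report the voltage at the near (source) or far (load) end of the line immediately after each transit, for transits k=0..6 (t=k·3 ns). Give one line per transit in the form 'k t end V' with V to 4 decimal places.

0 0 source 4.6875
1 3 load 7.2115
2 6 source 5.0030
3 9 load 3.8138
4 12 source 4.8544
5 15 load 5.4147
6 18 source 4.9244

Γ_L=0.538462, Γ_S=-0.875000; launch V₁=5·150/160=4.687500
k=0 src: V=4.6875
k=1 load: inc=4.687500, refl=4.687500·0.538462=2.5240; V=0.000000+4.687500+2.524038=7.2115
k=2 src: inc=2.524038, refl=2.524038·-0.875000=-2.2085; V=4.687500+2.524038+-2.208534=5.0030
k=3 load: inc=-2.208534, refl=-2.208534·0.538462=-1.1892; V=7.211538+-2.208534+-1.189210=3.8138
k=4 src: inc=-1.189210, refl=-1.189210·-0.875000=1.0406; V=5.003005+-1.189210+1.040559=4.8544
k=5 load: inc=1.040559, refl=1.040559·0.538462=0.5603; V=3.813794+1.040559+0.560301=5.4147
k=6 src: inc=0.560301, refl=0.560301·-0.875000=-0.4903; V=4.854354+0.560301+-0.490263=4.9244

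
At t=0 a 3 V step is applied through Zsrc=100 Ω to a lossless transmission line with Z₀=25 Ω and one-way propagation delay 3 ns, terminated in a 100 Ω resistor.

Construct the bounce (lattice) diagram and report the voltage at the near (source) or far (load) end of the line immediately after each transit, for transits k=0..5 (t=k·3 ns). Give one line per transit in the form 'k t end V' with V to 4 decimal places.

Γ_L=0.600000, Γ_S=0.600000; launch V₁=3·25/125=0.600000
k=0 src: V=0.6000
k=1 load: inc=0.600000, refl=0.600000·0.600000=0.3600; V=0.000000+0.600000+0.360000=0.9600
k=2 src: inc=0.360000, refl=0.360000·0.600000=0.2160; V=0.600000+0.360000+0.216000=1.1760
k=3 load: inc=0.216000, refl=0.216000·0.600000=0.1296; V=0.960000+0.216000+0.129600=1.3056
k=4 src: inc=0.129600, refl=0.129600·0.600000=0.0778; V=1.176000+0.129600+0.077760=1.3834
k=5 load: inc=0.077760, refl=0.077760·0.600000=0.0467; V=1.305600+0.077760+0.046656=1.4300

0 0 source 0.6000
1 3 load 0.9600
2 6 source 1.1760
3 9 load 1.3056
4 12 source 1.3834
5 15 load 1.4300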